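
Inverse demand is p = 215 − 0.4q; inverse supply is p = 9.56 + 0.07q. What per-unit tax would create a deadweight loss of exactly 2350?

Competitive equilibrium: 215 − 0.4q = 9.56 + 0.07q → q* = 437.1064, p* = 40.1574.
A tax t gives Δq = t/0.47 and wedge t, so DWL = t²/0.94.
t²/0.94 = 2350 → t² = 2209 → t = 47.

47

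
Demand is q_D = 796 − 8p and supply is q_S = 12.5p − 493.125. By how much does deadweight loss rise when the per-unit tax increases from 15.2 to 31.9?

1918.46

In inverse form: demand p = 99.5 − 0.125q, supply p = 39.45 + 0.08q.
Competitive equilibrium: 99.5 − 0.125q = 39.45 + 0.08q → q* = 292.9268, p* = 62.8841.
For a per-unit tax t: Δq = t/0.205, so DWL = ½·t·(t/0.205) = t²/0.41.
At t = 15.2: DWL = 563.512. At t = 31.9: DWL = 2481.976.
Increase = 2481.976 − 563.512 = 1918.46.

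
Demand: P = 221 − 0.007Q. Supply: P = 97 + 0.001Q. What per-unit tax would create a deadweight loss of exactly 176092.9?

Competitive equilibrium: 221 − 0.007Q = 97 + 0.001Q → Q* = 15500, P* = 112.5.
A tax t gives ΔQ = t/0.008 and wedge t, so DWL = t²/0.016.
t²/0.016 = 176092.9 → t² = 2817.4864 → t = 53.08.

53.08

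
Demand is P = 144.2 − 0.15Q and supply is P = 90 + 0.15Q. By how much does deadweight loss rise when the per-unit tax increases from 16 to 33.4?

1432.60

Competitive equilibrium: 144.2 − 0.15Q = 90 + 0.15Q → Q* = 180.6667, P* = 117.1.
For a per-unit tax t: ΔQ = t/0.3, so DWL = ½·t·(t/0.3) = t²/0.6.
At t = 16: DWL = 426.667. At t = 33.4: DWL = 1859.267.
Increase = 1859.267 − 426.667 = 1432.60.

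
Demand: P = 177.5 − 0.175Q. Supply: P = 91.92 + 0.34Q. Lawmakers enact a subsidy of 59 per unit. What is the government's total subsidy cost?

16563.53

Competitive equilibrium: 177.5 − 0.175Q = 91.92 + 0.34Q → Q* = 166.17476, P* = 148.41942.
The subsidy lowers effective supply by 59: P = 32.92 + 0.34Q.
New quantity: 177.5 − 0.175Q = 32.92 + 0.34Q → Q' = 280.73786.
Total subsidy cost = 59 × 280.73786 = 16563.53.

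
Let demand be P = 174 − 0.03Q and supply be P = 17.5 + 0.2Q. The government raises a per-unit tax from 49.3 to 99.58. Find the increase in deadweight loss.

16273.23

Competitive equilibrium: 174 − 0.03Q = 17.5 + 0.2Q → Q* = 680.4348, P* = 153.587.
For a per-unit tax t: ΔQ = t/0.23, so DWL = ½·t·(t/0.23) = t²/0.46.
At t = 49.3: DWL = 5283.674. At t = 99.58: DWL = 21556.905.
Increase = 21556.905 − 5283.674 = 16273.23.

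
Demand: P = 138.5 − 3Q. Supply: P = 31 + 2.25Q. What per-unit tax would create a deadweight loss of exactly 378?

63

Competitive equilibrium: 138.5 − 3Q = 31 + 2.25Q → Q* = 20.4762, P* = 77.0714.
A tax t gives ΔQ = t/5.25 and wedge t, so DWL = t²/10.5.
t²/10.5 = 378 → t² = 3969 → t = 63.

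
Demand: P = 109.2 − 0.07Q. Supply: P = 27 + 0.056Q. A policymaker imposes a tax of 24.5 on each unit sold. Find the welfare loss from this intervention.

Competitive equilibrium: 109.2 − 0.07Q = 27 + 0.056Q → Q* = 652.38095, P* = 63.53333.
With the tax, the buyer price exceeds the seller price by 24.5: (109.2 − 0.07Q) − (27 + 0.056Q) = 24.5 → Q' = 457.93651.
ΔQ = 652.38095 − 457.93651 = 194.44444; the wedge equals the tax, 24.5.
DWL = ½ × 194.44444 × 24.5 = 2381.94.

2381.94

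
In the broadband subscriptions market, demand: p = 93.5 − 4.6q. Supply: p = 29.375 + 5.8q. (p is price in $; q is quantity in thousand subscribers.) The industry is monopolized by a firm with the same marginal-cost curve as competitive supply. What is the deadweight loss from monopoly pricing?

$18.59 thousand

Competitive equilibrium: 93.5 − 4.6q = 29.375 + 5.8q → q* = 6.1659, p* = 65.137.
Marginal revenue: MR = 93.5 − 9.2q. Set MR = MC: 93.5 − 9.2q = 29.375 + 5.8q → q_m = 4.275.
Price p_m = 93.5 − 4.6·4.275 = 73.835; MC(q_m) = 29.375 + 5.8·4.275 = 54.17.
Competitive q* = 6.1659, so Δq = 1.8909; wedge = 73.835 − 54.17 = 19.665.
The triangle = ½ × 1.8909 × 19.665 = $18.59 thousand.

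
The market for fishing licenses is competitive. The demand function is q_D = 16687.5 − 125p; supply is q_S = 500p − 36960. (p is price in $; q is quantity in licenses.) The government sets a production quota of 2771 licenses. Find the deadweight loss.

In inverse form: demand p = 133.5 − 0.008q, supply p = 73.92 + 0.002q.
Competitive equilibrium: 133.5 − 0.008q = 73.92 + 0.002q → q* = 5958, p* = 85.836.
At q = 2771: demand price = 133.5 − 0.008·2771 = 111.332; supply price = 73.92 + 0.002·2771 = 79.462.
Δq = 5958 − 2771 = 3187; wedge = 111.332 − 79.462 = 31.87.
Welfare loss = ½ × 3187 × 31.87 = $50784.845.

$50784.845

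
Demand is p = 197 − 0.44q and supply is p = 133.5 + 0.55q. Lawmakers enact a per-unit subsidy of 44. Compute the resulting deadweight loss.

Competitive equilibrium: 197 − 0.44q = 133.5 + 0.55q → q* = 64.1414, p* = 168.7778.
The subsidy lowers effective supply by 44: p = 89.5 + 0.55q.
New quantity: 197 − 0.44q = 89.5 + 0.55q → q' = 108.5859.
Overproduction Δq = 108.5859 − 64.1414 = 44.4445; wedge = subsidy = 44.
Deadweight loss = ½ × 44.4445 × 44 = 977.78.

977.78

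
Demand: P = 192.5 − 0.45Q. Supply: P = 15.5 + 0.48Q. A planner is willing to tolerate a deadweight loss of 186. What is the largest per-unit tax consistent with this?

18.6

Competitive equilibrium: 192.5 − 0.45Q = 15.5 + 0.48Q → Q* = 190.3226, P* = 106.8548.
A tax t gives ΔQ = t/0.93 and wedge t, so DWL = t²/1.86.
t²/1.86 = 186 → t² = 345.96 → t = 18.6.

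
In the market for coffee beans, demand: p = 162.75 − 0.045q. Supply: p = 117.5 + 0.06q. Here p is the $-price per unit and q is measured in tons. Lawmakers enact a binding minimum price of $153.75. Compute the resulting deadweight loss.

$2800.30

Competitive equilibrium: 162.75 − 0.045q = 117.5 + 0.06q → q* = 430.9524, p* = 143.3571.
At the floor p = 153.75, quantity demanded = (162.75 − 153.75)/0.045 = 200.
Sellers' marginal cost at q' = 200: 117.5 + 0.06·200 = 129.5.
Δq = 430.9524 − 200 = 230.9524; wedge = 153.75 − 129.5 = 24.25.
DWL = ½ × 230.9524 × 24.25 = $2800.30.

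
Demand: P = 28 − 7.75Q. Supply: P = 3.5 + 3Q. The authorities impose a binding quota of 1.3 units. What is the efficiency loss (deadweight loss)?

5.15

Competitive equilibrium: 28 − 7.75Q = 3.5 + 3Q → Q* = 2.2791, P* = 10.3372.
At Q = 1.3: demand price = 28 − 7.75·1.3 = 17.925; supply price = 3.5 + 3·1.3 = 7.4.
ΔQ = 2.2791 − 1.3 = 0.9791; wedge = 17.925 − 7.4 = 10.525.
Welfare loss = ½ × 0.9791 × 10.525 = 5.15.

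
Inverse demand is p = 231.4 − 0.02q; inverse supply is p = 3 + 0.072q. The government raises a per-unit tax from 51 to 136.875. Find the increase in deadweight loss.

87683.51

Competitive equilibrium: 231.4 − 0.02q = 3 + 0.072q → q* = 2482.6087, p* = 181.7478.
For a per-unit tax t: Δq = t/0.092, so DWL = ½·t·(t/0.092) = t²/0.184.
At t = 51: DWL = 14135.87. At t = 136.875: DWL = 101819.378.
Increase = 101819.378 − 14135.87 = 87683.51.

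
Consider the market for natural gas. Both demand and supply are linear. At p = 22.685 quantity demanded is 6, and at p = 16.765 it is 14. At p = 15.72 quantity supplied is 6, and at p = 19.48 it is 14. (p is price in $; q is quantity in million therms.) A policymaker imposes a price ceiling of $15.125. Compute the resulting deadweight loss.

Demand slope = (16.765 − 22.685)/(14 − 6) = −0.74, so p = 27.125 − 0.74q.
Supply slope = (19.48 − 15.72)/(14 − 6) = 0.47, so p = 12.9 + 0.47q.
Competitive equilibrium: 27.125 − 0.74q = 12.9 + 0.47q → q* = 11.7562, p* = 18.4254.
At the ceiling p = 15.125, quantity supplied = (15.125 − 12.9)/0.47 = 4.734.
Willingness to pay at q' = 4.734: 27.125 − 0.74·4.734 = 23.6218.
Δq = 11.7562 − 4.734 = 7.0222; wedge = 23.6218 − 15.125 = 8.4968.
The triangle = ½ × 7.0222 × 8.4968 = $29.83 million.

$29.83 million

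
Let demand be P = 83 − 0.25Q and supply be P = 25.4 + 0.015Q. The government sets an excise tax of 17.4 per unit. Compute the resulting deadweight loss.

571.25

Competitive equilibrium: 83 − 0.25Q = 25.4 + 0.015Q → Q* = 217.3585, P* = 28.6604.
With the tax, the buyer price exceeds the seller price by 17.4: (83 − 0.25Q) − (25.4 + 0.015Q) = 17.4 → Q' = 151.6981.
ΔQ = 217.3585 − 151.6981 = 65.6604; the wedge equals the tax, 17.4.
DWL = ½ × 65.6604 × 17.4 = 571.25.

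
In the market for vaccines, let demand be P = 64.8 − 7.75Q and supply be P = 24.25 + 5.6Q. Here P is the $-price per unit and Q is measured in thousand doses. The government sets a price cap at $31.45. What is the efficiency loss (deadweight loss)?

Competitive equilibrium: 64.8 − 7.75Q = 24.25 + 5.6Q → Q* = 3.0375, P* = 41.2597.
At the ceiling P = 31.45, quantity supplied = (31.45 − 24.25)/5.6 = 1.2857.
Willingness to pay at Q' = 1.2857: 64.8 − 7.75·1.2857 = 54.8358.
ΔQ = 3.0375 − 1.2857 = 1.7518; wedge = 54.8358 − 31.45 = 23.3858.
Deadweight loss = ½ × 1.7518 × 23.3858 = $20.48 thousand.

$20.48 thousand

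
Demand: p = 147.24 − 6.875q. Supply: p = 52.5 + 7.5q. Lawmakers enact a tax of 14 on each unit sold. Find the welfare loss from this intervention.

6.82

Competitive equilibrium: 147.24 − 6.875q = 52.5 + 7.5q → q* = 6.5906, p* = 101.9296.
With the tax, the buyer price exceeds the seller price by 14: (147.24 − 6.875q) − (52.5 + 7.5q) = 14 → q' = 5.6167.
Δq = 6.5906 − 5.6167 = 0.9739; the wedge equals the tax, 14.
Welfare loss = ½ × 0.9739 × 14 = 6.82.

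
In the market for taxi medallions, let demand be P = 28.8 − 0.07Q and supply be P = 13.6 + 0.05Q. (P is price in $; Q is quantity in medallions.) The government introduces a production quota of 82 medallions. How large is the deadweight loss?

Competitive equilibrium: 28.8 − 0.07Q = 13.6 + 0.05Q → Q* = 126.6667, P* = 19.9333.
At Q = 82: demand price = 28.8 − 0.07·82 = 23.06; supply price = 13.6 + 0.05·82 = 17.7.
ΔQ = 126.6667 − 82 = 44.6667; wedge = 23.06 − 17.7 = 5.36.
The triangle = ½ × 44.6667 × 5.36 = $119.71.

$119.71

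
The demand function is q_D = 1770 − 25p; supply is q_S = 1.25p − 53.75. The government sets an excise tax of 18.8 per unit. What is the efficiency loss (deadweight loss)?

210.38

In inverse form: demand p = 70.8 − 0.04q, supply p = 43 + 0.8q.
Competitive equilibrium: 70.8 − 0.04q = 43 + 0.8q → q* = 33.0952, p* = 69.4762.
With the tax, the buyer price exceeds the seller price by 18.8: (70.8 − 0.04q) − (43 + 0.8q) = 18.8 → q' = 10.7143.
Δq = 33.0952 − 10.7143 = 22.3809; the wedge equals the tax, 18.8.
Deadweight loss = ½ × 22.3809 × 18.8 = 210.38.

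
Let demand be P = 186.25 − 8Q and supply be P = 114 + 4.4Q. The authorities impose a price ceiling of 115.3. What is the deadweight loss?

189.68

Competitive equilibrium: 186.25 − 8Q = 114 + 4.4Q → Q* = 5.8266, P* = 139.6371.
At the ceiling P = 115.3, quantity supplied = (115.3 − 114)/4.4 = 0.2955.
Willingness to pay at Q' = 0.2955: 186.25 − 8·0.2955 = 183.886.
ΔQ = 5.8266 − 0.2955 = 5.5311; wedge = 183.886 − 115.3 = 68.586.
DWL = ½ × 5.5311 × 68.586 = 189.68.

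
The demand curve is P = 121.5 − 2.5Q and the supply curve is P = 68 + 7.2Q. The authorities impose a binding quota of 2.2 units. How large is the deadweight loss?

53.31

Competitive equilibrium: 121.5 − 2.5Q = 68 + 7.2Q → Q* = 5.5155, P* = 107.7113.
At Q = 2.2: demand price = 121.5 − 2.5·2.2 = 116; supply price = 68 + 7.2·2.2 = 83.84.
ΔQ = 5.5155 − 2.2 = 3.3155; wedge = 116 − 83.84 = 32.16.
Deadweight loss = ½ × 3.3155 × 32.16 = 53.31.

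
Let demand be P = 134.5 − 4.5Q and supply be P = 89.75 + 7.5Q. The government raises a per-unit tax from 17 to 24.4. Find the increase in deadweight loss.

12.765

Competitive equilibrium: 134.5 − 4.5Q = 89.75 + 7.5Q → Q* = 3.7292, P* = 117.7188.
For a per-unit tax t: ΔQ = t/12, so DWL = ½·t·(t/12) = t²/24.
At t = 17: DWL = 12.042. At t = 24.4: DWL = 24.807.
Increase = 24.807 − 12.042 = 12.765.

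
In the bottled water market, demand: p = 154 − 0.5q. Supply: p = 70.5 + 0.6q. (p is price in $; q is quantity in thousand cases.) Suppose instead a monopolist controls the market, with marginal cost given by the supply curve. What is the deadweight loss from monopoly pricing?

$309.49 thousand

Competitive equilibrium: 154 − 0.5q = 70.5 + 0.6q → q* = 75.9091, p* = 116.0455.
Marginal revenue: MR = 154 − q. Set MR = MC: 154 − q = 70.5 + 0.6q → q_m = 52.1875.
Price p_m = 154 − 0.5·52.1875 = 127.9063; MC(q_m) = 70.5 + 0.6·52.1875 = 101.8125.
Competitive q* = 75.9091, so Δq = 23.7216; wedge = 127.9063 − 101.8125 = 26.0938.
Welfare loss = ½ × 23.7216 × 26.0938 = $309.49 thousand.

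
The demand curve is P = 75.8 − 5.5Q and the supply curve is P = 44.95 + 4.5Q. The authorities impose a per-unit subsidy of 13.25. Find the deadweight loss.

Competitive equilibrium: 75.8 − 5.5Q = 44.95 + 4.5Q → Q* = 3.085, P* = 58.8325.
The subsidy lowers effective supply by 13.25: P = 31.7 + 4.5Q.
New quantity: 75.8 − 5.5Q = 31.7 + 4.5Q → Q' = 4.41.
Overproduction ΔQ = 4.41 − 3.085 = 1.325; wedge = subsidy = 13.25.
The triangle = ½ × 1.325 × 13.25 = 8.78.

8.78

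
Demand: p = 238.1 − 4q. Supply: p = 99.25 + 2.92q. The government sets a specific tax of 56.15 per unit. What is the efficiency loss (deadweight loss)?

Competitive equilibrium: 238.1 − 4q = 99.25 + 2.92q → q* = 20.06503, p* = 157.83988.
With the tax, the buyer price exceeds the seller price by 56.15: (238.1 − 4q) − (99.25 + 2.92q) = 56.15 → q' = 11.95087.
Δq = 20.06503 − 11.95087 = 8.11416; the wedge equals the tax, 56.15.
The triangle = ½ × 8.11416 × 56.15 = 227.81.

227.81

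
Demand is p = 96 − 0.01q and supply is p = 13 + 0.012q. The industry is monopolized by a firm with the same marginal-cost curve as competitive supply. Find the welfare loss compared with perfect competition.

15289.86

Competitive equilibrium: 96 − 0.01q = 13 + 0.012q → q* = 3772.7273, p* = 58.2727.
Marginal revenue: MR = 96 − 0.02q. Set MR = MC: 96 − 0.02q = 13 + 0.012q → q_m = 2593.75.
Price p_m = 96 − 0.01·2593.75 = 70.0625; MC(q_m) = 13 + 0.012·2593.75 = 44.125.
Competitive q* = 3772.7273, so Δq = 1178.9773; wedge = 70.0625 − 44.125 = 25.9375.
DWL = ½ × 1178.9773 × 25.9375 = 15289.86.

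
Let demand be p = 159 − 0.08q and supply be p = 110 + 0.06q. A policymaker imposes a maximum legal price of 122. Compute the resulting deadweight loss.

1575

Competitive equilibrium: 159 − 0.08q = 110 + 0.06q → q* = 350, p* = 131.
At the ceiling p = 122, quantity supplied = (122 − 110)/0.06 = 200.
Willingness to pay at q' = 200: 159 − 0.08·200 = 143.
Δq = 350 − 200 = 150; wedge = 143 − 122 = 21.
DWL = ½ × 150 × 21 = 1575.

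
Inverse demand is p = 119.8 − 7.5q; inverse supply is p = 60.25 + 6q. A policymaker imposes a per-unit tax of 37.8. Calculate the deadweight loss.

Competitive equilibrium: 119.8 − 7.5q = 60.25 + 6q → q* = 4.4111, p* = 86.7167.
With the tax, the buyer price exceeds the seller price by 37.8: (119.8 − 7.5q) − (60.25 + 6q) = 37.8 → q' = 1.6111.
Δq = 4.4111 − 1.6111 = 2.8; the wedge equals the tax, 37.8.
Deadweight loss = ½ × 2.8 × 37.8 = 52.92.

52.92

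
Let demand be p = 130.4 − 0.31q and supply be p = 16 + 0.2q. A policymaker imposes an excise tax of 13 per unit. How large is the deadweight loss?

Competitive equilibrium: 130.4 − 0.31q = 16 + 0.2q → q* = 224.3137, p* = 60.8627.
With the tax, the buyer price exceeds the seller price by 13: (130.4 − 0.31q) − (16 + 0.2q) = 13 → q' = 198.8235.
Δq = 224.3137 − 198.8235 = 25.4902; the wedge equals the tax, 13.
Deadweight loss = ½ × 25.4902 × 13 = 165.69.

165.69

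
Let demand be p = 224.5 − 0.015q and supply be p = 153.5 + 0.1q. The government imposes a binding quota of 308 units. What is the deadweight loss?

5504.07

Competitive equilibrium: 224.5 − 0.015q = 153.5 + 0.1q → q* = 617.3913, p* = 215.2391.
At q = 308: demand price = 224.5 − 0.015·308 = 219.88; supply price = 153.5 + 0.1·308 = 184.3.
Δq = 617.3913 − 308 = 309.3913; wedge = 219.88 − 184.3 = 35.58.
The triangle = ½ × 309.3913 × 35.58 = 5504.07.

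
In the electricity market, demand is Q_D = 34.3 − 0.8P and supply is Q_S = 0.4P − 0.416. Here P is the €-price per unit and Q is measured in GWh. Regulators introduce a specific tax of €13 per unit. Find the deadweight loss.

€22.53

In inverse form: demand P = 42.875 − 1.25Q, supply P = 1.04 + 2.5Q.
Competitive equilibrium: 42.875 − 1.25Q = 1.04 + 2.5Q → Q* = 11.156, P* = 28.93.
With the tax, the buyer price exceeds the seller price by 13: (42.875 − 1.25Q) − (1.04 + 2.5Q) = 13 → Q' = 7.6893.
ΔQ = 11.156 − 7.6893 = 3.4667; the wedge equals the tax, 13.
The triangle = ½ × 3.4667 × 13 = €22.53.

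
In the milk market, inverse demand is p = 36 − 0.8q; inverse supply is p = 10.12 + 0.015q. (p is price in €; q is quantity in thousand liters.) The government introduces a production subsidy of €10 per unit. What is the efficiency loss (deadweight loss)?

€61.35 thousand

Competitive equilibrium: 36 − 0.8q = 10.12 + 0.015q → q* = 31.7546, p* = 10.5963.
The subsidy lowers effective supply by 10: p = 0.12 + 0.015q.
New quantity: 36 − 0.8q = 0.12 + 0.015q → q' = 44.0245.
Overproduction Δq = 44.0245 − 31.7546 = 12.2699; wedge = subsidy = 10.
The triangle = ½ × 12.2699 × 10 = €61.35 thousand.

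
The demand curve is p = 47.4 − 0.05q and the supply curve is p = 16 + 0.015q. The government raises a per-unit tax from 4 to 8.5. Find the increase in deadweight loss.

Competitive equilibrium: 47.4 − 0.05q = 16 + 0.015q → q* = 483.0769, p* = 23.2462.
For a per-unit tax t: Δq = t/0.065, so DWL = ½·t·(t/0.065) = t²/0.13.
At t = 4: DWL = 123.077. At t = 8.5: DWL = 555.769.
Increase = 555.769 − 123.077 = 432.69.

432.69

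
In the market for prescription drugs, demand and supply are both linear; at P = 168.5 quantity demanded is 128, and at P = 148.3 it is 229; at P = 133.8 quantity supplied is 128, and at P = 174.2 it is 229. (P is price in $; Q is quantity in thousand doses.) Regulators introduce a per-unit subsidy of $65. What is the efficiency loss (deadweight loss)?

Demand slope = (148.3 − 168.5)/(229 − 128) = −0.2, so P = 194.1 − 0.2Q.
Supply slope = (174.2 − 133.8)/(229 − 128) = 0.4, so P = 82.6 + 0.4Q.
Competitive equilibrium: 194.1 − 0.2Q = 82.6 + 0.4Q → Q* = 185.83333, P* = 156.93333.
The subsidy lowers effective supply by 65: P = 17.6 + 0.4Q.
New quantity: 194.1 − 0.2Q = 17.6 + 0.4Q → Q' = 294.16667.
Overproduction ΔQ = 294.16667 − 185.83333 = 108.33334; wedge = subsidy = 65.
The triangle = ½ × 108.33334 × 65 = $3520.83 thousand.

$3520.83 thousand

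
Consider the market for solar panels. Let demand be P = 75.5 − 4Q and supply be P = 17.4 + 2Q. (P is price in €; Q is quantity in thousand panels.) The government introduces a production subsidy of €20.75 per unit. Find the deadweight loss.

Competitive equilibrium: 75.5 − 4Q = 17.4 + 2Q → Q* = 9.6833, P* = 36.7667.
The subsidy lowers effective supply by 20.75: P = 2Q − 3.35.
New quantity: 75.5 − 4Q = 2Q − 3.35 → Q' = 13.1417.
Overproduction ΔQ = 13.1417 − 9.6833 = 3.4584; wedge = subsidy = 20.75.
The triangle = ½ × 3.4584 × 20.75 = €35.88 thousand.

€35.88 thousand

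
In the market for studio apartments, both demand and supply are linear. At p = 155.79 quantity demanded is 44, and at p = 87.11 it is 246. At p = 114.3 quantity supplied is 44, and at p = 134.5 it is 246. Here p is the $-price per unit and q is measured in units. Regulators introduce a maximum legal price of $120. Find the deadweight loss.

Demand slope = (87.11 − 155.79)/(246 − 44) = −0.34, so p = 170.75 − 0.34q.
Supply slope = (134.5 − 114.3)/(246 − 44) = 0.1, so p = 109.9 + 0.1q.
Competitive equilibrium: 170.75 − 0.34q = 109.9 + 0.1q → q* = 138.2955, p* = 123.7295.
At the ceiling p = 120, quantity supplied = (120 − 109.9)/0.1 = 101.
Willingness to pay at q' = 101: 170.75 − 0.34·101 = 136.41.
Δq = 138.2955 − 101 = 37.2955; wedge = 136.41 − 120 = 16.41.
DWL = ½ × 37.2955 × 16.41 = $306.01.

$306.01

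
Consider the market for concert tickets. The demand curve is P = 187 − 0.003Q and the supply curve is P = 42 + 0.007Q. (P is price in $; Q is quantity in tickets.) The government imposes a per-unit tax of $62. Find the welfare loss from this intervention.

$192200

Competitive equilibrium: 187 − 0.003Q = 42 + 0.007Q → Q* = 14500, P* = 143.5.
With the tax, the buyer price exceeds the seller price by 62: (187 − 0.003Q) − (42 + 0.007Q) = 62 → Q' = 8300.
ΔQ = 14500 − 8300 = 6200; the wedge equals the tax, 62.
Welfare loss = ½ × 6200 × 62 = $192200.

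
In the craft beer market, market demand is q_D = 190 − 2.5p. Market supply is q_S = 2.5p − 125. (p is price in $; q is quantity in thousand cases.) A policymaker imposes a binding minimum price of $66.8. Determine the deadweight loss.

In inverse form: demand p = 76 − 0.4q, supply p = 50 + 0.4q.
Competitive equilibrium: 76 − 0.4q = 50 + 0.4q → q* = 32.5, p* = 63.
At the floor p = 66.8, quantity demanded = (76 − 66.8)/0.4 = 23.
Sellers' marginal cost at q' = 23: 50 + 0.4·23 = 59.2.
Δq = 32.5 − 23 = 9.5; wedge = 66.8 − 59.2 = 7.6.
DWL = ½ × 9.5 × 7.6 = $36.10 thousand.

$36.10 thousand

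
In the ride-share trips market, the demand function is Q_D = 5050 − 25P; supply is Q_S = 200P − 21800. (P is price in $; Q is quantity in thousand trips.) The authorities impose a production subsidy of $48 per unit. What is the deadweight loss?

$25600 thousand

In inverse form: demand P = 202 − 0.04Q, supply P = 109 + 0.005Q.
Competitive equilibrium: 202 − 0.04Q = 109 + 0.005Q → Q* = 2066.6667, P* = 119.3333.
The subsidy lowers effective supply by 48: P = 61 + 0.005Q.
New quantity: 202 − 0.04Q = 61 + 0.005Q → Q' = 3133.3333.
Overproduction ΔQ = 3133.3333 − 2066.6667 = 1066.6666; wedge = subsidy = 48.
The triangle = ½ × 1066.6666 × 48 = $25600 thousand.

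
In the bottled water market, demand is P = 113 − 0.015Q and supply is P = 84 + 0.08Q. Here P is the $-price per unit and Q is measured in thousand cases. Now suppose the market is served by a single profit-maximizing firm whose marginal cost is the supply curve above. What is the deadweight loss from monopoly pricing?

Competitive equilibrium: 113 − 0.015Q = 84 + 0.08Q → Q* = 305.2632, P* = 108.4211.
Marginal revenue: MR = 113 − 0.03Q. Set MR = MC: 113 − 0.03Q = 84 + 0.08Q → Q_m = 263.6364.
Price P_m = 113 − 0.015·263.6364 = 109.0455; MC(Q_m) = 84 + 0.08·263.6364 = 105.0909.
Competitive Q* = 305.2632, so ΔQ = 41.6268; wedge = 109.0455 − 105.0909 = 3.9546.
The triangle = ½ × 41.6268 × 3.9546 = $82.31 thousand.

$82.31 thousand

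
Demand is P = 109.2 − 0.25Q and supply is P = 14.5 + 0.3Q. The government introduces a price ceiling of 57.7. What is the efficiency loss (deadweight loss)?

Competitive equilibrium: 109.2 − 0.25Q = 14.5 + 0.3Q → Q* = 172.1818, P* = 66.1545.
At the ceiling P = 57.7, quantity supplied = (57.7 − 14.5)/0.3 = 144.
Willingness to pay at Q' = 144: 109.2 − 0.25·144 = 73.2.
ΔQ = 172.1818 − 144 = 28.1818; wedge = 73.2 − 57.7 = 15.5.
Welfare loss = ½ × 28.1818 × 15.5 = 218.41.

218.41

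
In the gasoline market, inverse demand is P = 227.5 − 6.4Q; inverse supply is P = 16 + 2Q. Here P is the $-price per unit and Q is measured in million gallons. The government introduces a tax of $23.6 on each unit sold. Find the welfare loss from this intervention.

$33.15 million

Competitive equilibrium: 227.5 − 6.4Q = 16 + 2Q → Q* = 25.1786, P* = 66.3571.
With the tax, the buyer price exceeds the seller price by 23.6: (227.5 − 6.4Q) − (16 + 2Q) = 23.6 → Q' = 22.369.
ΔQ = 25.1786 − 22.369 = 2.8096; the wedge equals the tax, 23.6.
Deadweight loss = ½ × 2.8096 × 23.6 = $33.15 million.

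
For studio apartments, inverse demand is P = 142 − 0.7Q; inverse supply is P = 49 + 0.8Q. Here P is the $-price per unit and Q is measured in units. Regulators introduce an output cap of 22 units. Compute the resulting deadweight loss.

$1200

Competitive equilibrium: 142 − 0.7Q = 49 + 0.8Q → Q* = 62, P* = 98.6.
At Q = 22: demand price = 142 − 0.7·22 = 126.6; supply price = 49 + 0.8·22 = 66.6.
ΔQ = 62 − 22 = 40; wedge = 126.6 − 66.6 = 60.
The triangle = ½ × 40 × 60 = $1200.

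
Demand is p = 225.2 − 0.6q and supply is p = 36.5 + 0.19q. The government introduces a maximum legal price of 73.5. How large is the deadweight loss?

Competitive equilibrium: 225.2 − 0.6q = 36.5 + 0.19q → q* = 238.8608, p* = 81.8835.
At the ceiling p = 73.5, quantity supplied = (73.5 − 36.5)/0.19 = 194.7368.
Willingness to pay at q' = 194.7368: 225.2 − 0.6·194.7368 = 108.3579.
Δq = 238.8608 − 194.7368 = 44.124; wedge = 108.3579 − 73.5 = 34.8579.
The triangle = ½ × 44.124 × 34.8579 = 769.03.

769.03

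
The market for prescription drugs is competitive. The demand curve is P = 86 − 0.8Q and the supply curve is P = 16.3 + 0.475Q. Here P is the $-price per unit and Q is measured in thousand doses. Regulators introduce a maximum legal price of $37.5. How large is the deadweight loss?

$64.20 thousand

Competitive equilibrium: 86 − 0.8Q = 16.3 + 0.475Q → Q* = 54.6667, P* = 42.2667.
At the ceiling P = 37.5, quantity supplied = (37.5 − 16.3)/0.475 = 44.6316.
Willingness to pay at Q' = 44.6316: 86 − 0.8·44.6316 = 50.2947.
ΔQ = 54.6667 − 44.6316 = 10.0351; wedge = 50.2947 − 37.5 = 12.7947.
DWL = ½ × 10.0351 × 12.7947 = $64.20 thousand.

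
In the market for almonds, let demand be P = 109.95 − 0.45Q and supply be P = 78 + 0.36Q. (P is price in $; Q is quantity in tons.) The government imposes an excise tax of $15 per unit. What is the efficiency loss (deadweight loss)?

Competitive equilibrium: 109.95 − 0.45Q = 78 + 0.36Q → Q* = 39.4444, P* = 92.2.
With the tax, the buyer price exceeds the seller price by 15: (109.95 − 0.45Q) − (78 + 0.36Q) = 15 → Q' = 20.9259.
ΔQ = 39.4444 − 20.9259 = 18.5185; the wedge equals the tax, 15.
DWL = ½ × 18.5185 × 15 = $138.89.

$138.89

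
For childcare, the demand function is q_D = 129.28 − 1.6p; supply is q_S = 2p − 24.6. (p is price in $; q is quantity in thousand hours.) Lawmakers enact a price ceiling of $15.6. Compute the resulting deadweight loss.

$1657.85 thousand

In inverse form: demand p = 80.8 − 0.625q, supply p = 12.3 + 0.5q.
Competitive equilibrium: 80.8 − 0.625q = 12.3 + 0.5q → q* = 60.8889, p* = 42.7444.
At the ceiling p = 15.6, quantity supplied = (15.6 − 12.3)/0.5 = 6.6.
Willingness to pay at q' = 6.6: 80.8 − 0.625·6.6 = 76.675.
Δq = 60.8889 − 6.6 = 54.2889; wedge = 76.675 − 15.6 = 61.075.
Welfare loss = ½ × 54.2889 × 61.075 = $1657.85 thousand.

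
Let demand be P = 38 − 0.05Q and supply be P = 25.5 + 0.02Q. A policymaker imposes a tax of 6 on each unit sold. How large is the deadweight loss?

Competitive equilibrium: 38 − 0.05Q = 25.5 + 0.02Q → Q* = 178.5714, P* = 29.0714.
With the tax, the buyer price exceeds the seller price by 6: (38 − 0.05Q) − (25.5 + 0.02Q) = 6 → Q' = 92.8571.
ΔQ = 178.5714 − 92.8571 = 85.7143; the wedge equals the tax, 6.
DWL = ½ × 85.7143 × 6 = 257.14.

257.14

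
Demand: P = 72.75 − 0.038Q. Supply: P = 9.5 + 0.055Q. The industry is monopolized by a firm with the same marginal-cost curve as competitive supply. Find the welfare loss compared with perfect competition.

1809.81

Competitive equilibrium: 72.75 − 0.038Q = 9.5 + 0.055Q → Q* = 680.10753, P* = 46.90591.
Marginal revenue: MR = 72.75 − 0.076Q. Set MR = MC: 72.75 − 0.076Q = 9.5 + 0.055Q → Q_m = 482.82443.
Price P_m = 72.75 − 0.038·482.82443 = 54.40267; MC(Q_m) = 9.5 + 0.055·482.82443 = 36.05534.
Competitive Q* = 680.10753, so ΔQ = 197.2831; wedge = 54.40267 − 36.05534 = 18.34733.
Welfare loss = ½ × 197.2831 × 18.34733 = 1809.81.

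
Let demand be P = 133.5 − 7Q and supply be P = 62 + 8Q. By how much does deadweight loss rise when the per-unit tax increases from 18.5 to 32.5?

23.80

Competitive equilibrium: 133.5 − 7Q = 62 + 8Q → Q* = 4.7667, P* = 100.1333.
For a per-unit tax t: ΔQ = t/15, so DWL = ½·t·(t/15) = t²/30.
At t = 18.5: DWL = 11.408. At t = 32.5: DWL = 35.208.
Increase = 35.208 − 11.408 = 23.80.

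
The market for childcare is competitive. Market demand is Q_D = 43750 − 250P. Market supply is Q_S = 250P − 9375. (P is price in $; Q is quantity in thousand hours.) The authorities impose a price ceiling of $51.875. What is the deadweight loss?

$739160.16 thousand

In inverse form: demand P = 175 − 0.004Q, supply P = 37.5 + 0.004Q.
Competitive equilibrium: 175 − 0.004Q = 37.5 + 0.004Q → Q* = 17187.5, P* = 106.25.
At the ceiling P = 51.875, quantity supplied = (51.875 − 37.5)/0.004 = 3593.75.
Willingness to pay at Q' = 3593.75: 175 − 0.004·3593.75 = 160.625.
ΔQ = 17187.5 − 3593.75 = 13593.75; wedge = 160.625 − 51.875 = 108.75.
DWL = ½ × 13593.75 × 108.75 = $739160.16 thousand.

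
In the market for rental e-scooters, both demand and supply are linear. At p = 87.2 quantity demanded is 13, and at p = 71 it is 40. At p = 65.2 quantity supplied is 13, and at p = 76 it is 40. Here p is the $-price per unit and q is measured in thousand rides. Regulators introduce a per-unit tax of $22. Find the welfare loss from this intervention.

$242 thousand

Demand slope = (71 − 87.2)/(40 − 13) = −0.6, so p = 95 − 0.6q.
Supply slope = (76 − 65.2)/(40 − 13) = 0.4, so p = 60 + 0.4q.
Competitive equilibrium: 95 − 0.6q = 60 + 0.4q → q* = 35, p* = 74.
With the tax, the buyer price exceeds the seller price by 22: (95 − 0.6q) − (60 + 0.4q) = 22 → q' = 13.
Δq = 35 − 13 = 22; the wedge equals the tax, 22.
DWL = ½ × 22 × 22 = $242 thousand.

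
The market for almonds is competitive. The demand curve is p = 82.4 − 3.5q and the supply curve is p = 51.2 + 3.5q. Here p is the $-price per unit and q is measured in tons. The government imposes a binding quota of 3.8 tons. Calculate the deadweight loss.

$1.51

Competitive equilibrium: 82.4 − 3.5q = 51.2 + 3.5q → q* = 4.4571, p* = 66.8.
At q = 3.8: demand price = 82.4 − 3.5·3.8 = 69.1; supply price = 51.2 + 3.5·3.8 = 64.5.
Δq = 4.4571 − 3.8 = 0.6571; wedge = 69.1 − 64.5 = 4.6.
DWL = ½ × 0.6571 × 4.6 = $1.51.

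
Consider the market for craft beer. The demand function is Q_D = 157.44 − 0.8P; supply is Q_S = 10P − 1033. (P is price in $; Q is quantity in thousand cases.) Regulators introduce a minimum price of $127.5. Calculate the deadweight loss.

In inverse form: demand P = 196.8 − 1.25Q, supply P = 103.3 + 0.1Q.
Competitive equilibrium: 196.8 − 1.25Q = 103.3 + 0.1Q → Q* = 69.2593, P* = 110.2259.
At the floor P = 127.5, quantity demanded = (196.8 − 127.5)/1.25 = 55.44.
Sellers' marginal cost at Q' = 55.44: 103.3 + 0.1·55.44 = 108.844.
ΔQ = 69.2593 − 55.44 = 13.8193; wedge = 127.5 − 108.844 = 18.656.
Deadweight loss = ½ × 13.8193 × 18.656 = $128.91 thousand.

$128.91 thousand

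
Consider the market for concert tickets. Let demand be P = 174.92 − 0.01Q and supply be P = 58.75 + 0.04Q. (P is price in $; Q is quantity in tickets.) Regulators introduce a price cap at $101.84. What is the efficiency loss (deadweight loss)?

$38822.25

Competitive equilibrium: 174.92 − 0.01Q = 58.75 + 0.04Q → Q* = 2323.4, P* = 151.686.
At the ceiling P = 101.84, quantity supplied = (101.84 − 58.75)/0.04 = 1077.25.
Willingness to pay at Q' = 1077.25: 174.92 − 0.01·1077.25 = 164.1475.
ΔQ = 2323.4 − 1077.25 = 1246.15; wedge = 164.1475 − 101.84 = 62.3075.
Welfare loss = ½ × 1246.15 × 62.3075 = $38822.25.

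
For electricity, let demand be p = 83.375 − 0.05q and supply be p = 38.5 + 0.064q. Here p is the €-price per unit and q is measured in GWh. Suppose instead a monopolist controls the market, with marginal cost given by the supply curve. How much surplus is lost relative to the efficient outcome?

€820.97

Competitive equilibrium: 83.375 − 0.05q = 38.5 + 0.064q → q* = 393.6404, p* = 63.693.
Marginal revenue: MR = 83.375 − 0.1q. Set MR = MC: 83.375 − 0.1q = 38.5 + 0.064q → q_m = 273.628.
Price p_m = 83.375 − 0.05·273.628 = 69.6936; MC(q_m) = 38.5 + 0.064·273.628 = 56.0122.
Competitive q* = 393.6404, so Δq = 120.0124; wedge = 69.6936 − 56.0122 = 13.6814.
DWL = ½ × 120.0124 × 13.6814 = €820.97.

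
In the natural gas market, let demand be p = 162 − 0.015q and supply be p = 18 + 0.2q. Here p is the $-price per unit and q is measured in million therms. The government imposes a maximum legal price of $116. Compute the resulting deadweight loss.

Competitive equilibrium: 162 − 0.015q = 18 + 0.2q → q* = 669.7674, p* = 151.9535.
At the ceiling p = 116, quantity supplied = (116 − 18)/0.2 = 490.
Willingness to pay at q' = 490: 162 − 0.015·490 = 154.65.
Δq = 669.7674 − 490 = 179.7674; wedge = 154.65 − 116 = 38.65.
DWL = ½ × 179.7674 × 38.65 = $3474.01 million.

$3474.01 million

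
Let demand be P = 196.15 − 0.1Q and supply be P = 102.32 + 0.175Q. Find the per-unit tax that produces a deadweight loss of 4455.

Competitive equilibrium: 196.15 − 0.1Q = 102.32 + 0.175Q → Q* = 341.2, P* = 162.03.
A tax t gives ΔQ = t/0.275 and wedge t, so DWL = t²/0.55.
t²/0.55 = 4455 → t² = 2450.25 → t = 49.5.

49.5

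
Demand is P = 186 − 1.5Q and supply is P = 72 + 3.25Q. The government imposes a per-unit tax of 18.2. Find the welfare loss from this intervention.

34.87

Competitive equilibrium: 186 − 1.5Q = 72 + 3.25Q → Q* = 24, P* = 150.
With the tax, the buyer price exceeds the seller price by 18.2: (186 − 1.5Q) − (72 + 3.25Q) = 18.2 → Q' = 20.1684.
ΔQ = 24 − 20.1684 = 3.8316; the wedge equals the tax, 18.2.
Welfare loss = ½ × 3.8316 × 18.2 = 34.87.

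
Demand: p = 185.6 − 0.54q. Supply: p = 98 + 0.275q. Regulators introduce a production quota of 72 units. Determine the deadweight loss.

513.11

Competitive equilibrium: 185.6 − 0.54q = 98 + 0.275q → q* = 107.4847, p* = 127.5583.
At q = 72: demand price = 185.6 − 0.54·72 = 146.72; supply price = 98 + 0.275·72 = 117.8.
Δq = 107.4847 − 72 = 35.4847; wedge = 146.72 − 117.8 = 28.92.
The triangle = ½ × 35.4847 × 28.92 = 513.11.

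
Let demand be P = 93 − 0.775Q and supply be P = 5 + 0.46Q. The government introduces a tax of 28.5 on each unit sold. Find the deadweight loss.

328.85

Competitive equilibrium: 93 − 0.775Q = 5 + 0.46Q → Q* = 71.2551, P* = 37.7773.
With the tax, the buyer price exceeds the seller price by 28.5: (93 − 0.775Q) − (5 + 0.46Q) = 28.5 → Q' = 48.1781.
ΔQ = 71.2551 − 48.1781 = 23.077; the wedge equals the tax, 28.5.
The triangle = ½ × 23.077 × 28.5 = 328.85.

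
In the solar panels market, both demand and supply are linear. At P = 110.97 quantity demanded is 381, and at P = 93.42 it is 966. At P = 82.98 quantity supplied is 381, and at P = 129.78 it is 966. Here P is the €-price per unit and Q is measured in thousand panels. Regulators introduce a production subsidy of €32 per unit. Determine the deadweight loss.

Demand slope = (93.42 − 110.97)/(966 − 381) = −0.03, so P = 122.4 − 0.03Q.
Supply slope = (129.78 − 82.98)/(966 − 381) = 0.08, so P = 52.5 + 0.08Q.
Competitive equilibrium: 122.4 − 0.03Q = 52.5 + 0.08Q → Q* = 635.4545, P* = 103.3364.
The subsidy lowers effective supply by 32: P = 20.5 + 0.08Q.
New quantity: 122.4 − 0.03Q = 20.5 + 0.08Q → Q' = 926.3636.
Overproduction ΔQ = 926.3636 − 635.4545 = 290.9091; wedge = subsidy = 32.
DWL = ½ × 290.9091 × 32 = €4654.55 thousand.

€4654.55 thousand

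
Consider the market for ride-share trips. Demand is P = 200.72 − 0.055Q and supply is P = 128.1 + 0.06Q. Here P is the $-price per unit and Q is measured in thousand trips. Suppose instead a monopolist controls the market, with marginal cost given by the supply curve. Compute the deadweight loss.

Competitive equilibrium: 200.72 − 0.055Q = 128.1 + 0.06Q → Q* = 631.478261, P* = 165.988696.
Marginal revenue: MR = 200.72 − 0.11Q. Set MR = MC: 200.72 − 0.11Q = 128.1 + 0.06Q → Q_m = 427.176471.
Price P_m = 200.72 − 0.055·427.176471 = 177.225294; MC(Q_m) = 128.1 + 0.06·427.176471 = 153.730588.
Competitive Q* = 631.478261, so ΔQ = 204.30179; wedge = 177.225294 − 153.730588 = 23.494706.
Welfare loss = ½ × 204.30179 × 23.494706 = $2400.01 thousand.

$2400.01 thousand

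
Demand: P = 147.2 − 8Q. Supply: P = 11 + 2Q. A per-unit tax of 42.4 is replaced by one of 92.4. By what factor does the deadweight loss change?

4.749

Competitive equilibrium: 147.2 − 8Q = 11 + 2Q → Q* = 13.62, P* = 38.24.
For a per-unit tax t: ΔQ = t/10, so DWL = ½·t·(t/10) = t²/20.
At t = 42.4: DWL = 89.888. At t = 92.4: DWL = 426.888.
Ratio = (92.4/42.4)² = 4.749.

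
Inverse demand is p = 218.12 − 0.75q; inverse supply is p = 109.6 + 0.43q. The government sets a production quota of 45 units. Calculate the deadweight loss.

1301.43

Competitive equilibrium: 218.12 − 0.75q = 109.6 + 0.43q → q* = 91.9661, p* = 149.1454.
At q = 45: demand price = 218.12 − 0.75·45 = 184.37; supply price = 109.6 + 0.43·45 = 128.95.
Δq = 91.9661 − 45 = 46.9661; wedge = 184.37 − 128.95 = 55.42.
The triangle = ½ × 46.9661 × 55.42 = 1301.43.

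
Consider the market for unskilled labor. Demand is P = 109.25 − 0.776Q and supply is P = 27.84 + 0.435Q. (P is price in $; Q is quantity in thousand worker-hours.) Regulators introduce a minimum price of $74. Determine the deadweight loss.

$287.76 thousand

Competitive equilibrium: 109.25 − 0.776Q = 27.84 + 0.435Q → Q* = 67.2254, P* = 57.0831.
At the floor P = 74, quantity demanded = (109.25 − 74)/0.776 = 45.4253.
Sellers' marginal cost at Q' = 45.4253: 27.84 + 0.435·45.4253 = 47.6.
ΔQ = 67.2254 − 45.4253 = 21.8001; wedge = 74 − 47.6 = 26.4.
Welfare loss = ½ × 21.8001 × 26.4 = $287.76 thousand.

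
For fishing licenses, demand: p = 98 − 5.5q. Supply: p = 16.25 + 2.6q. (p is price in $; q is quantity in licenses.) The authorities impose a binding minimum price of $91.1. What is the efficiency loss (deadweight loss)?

Competitive equilibrium: 98 − 5.5q = 16.25 + 2.6q → q* = 10.0926, p* = 42.4907.
At the floor p = 91.1, quantity demanded = (98 − 91.1)/5.5 = 1.2545.
Sellers' marginal cost at q' = 1.2545: 16.25 + 2.6·1.2545 = 19.5117.
Δq = 10.0926 − 1.2545 = 8.8381; wedge = 91.1 − 19.5117 = 71.5883.
Welfare loss = ½ × 8.8381 × 71.5883 = $316.35.

$316.35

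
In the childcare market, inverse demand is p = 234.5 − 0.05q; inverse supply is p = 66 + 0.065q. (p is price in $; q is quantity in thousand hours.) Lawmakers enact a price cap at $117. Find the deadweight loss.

$26635.10 thousand

Competitive equilibrium: 234.5 − 0.05q = 66 + 0.065q → q* = 1465.21739, p* = 161.23913.
At the ceiling p = 117, quantity supplied = (117 − 66)/0.065 = 784.61538.
Willingness to pay at q' = 784.61538: 234.5 − 0.05·784.61538 = 195.26923.
Δq = 1465.21739 − 784.61538 = 680.60201; wedge = 195.26923 − 117 = 78.26923.
Deadweight loss = ½ × 680.60201 × 78.26923 = $26635.10 thousand.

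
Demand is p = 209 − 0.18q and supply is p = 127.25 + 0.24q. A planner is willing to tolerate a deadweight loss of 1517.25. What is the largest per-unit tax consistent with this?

35.7

Competitive equilibrium: 209 − 0.18q = 127.25 + 0.24q → q* = 194.6429, p* = 173.9643.
A tax t gives Δq = t/0.42 and wedge t, so DWL = t²/0.84.
t²/0.84 = 1517.25 → t² = 1274.49 → t = 35.7.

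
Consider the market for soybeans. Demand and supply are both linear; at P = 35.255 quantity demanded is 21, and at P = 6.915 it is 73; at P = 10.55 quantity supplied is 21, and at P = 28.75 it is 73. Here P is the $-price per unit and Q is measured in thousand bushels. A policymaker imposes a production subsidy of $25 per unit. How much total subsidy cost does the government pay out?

$1913.41 thousand

Demand slope = (6.915 − 35.255)/(73 − 21) = −0.545, so P = 46.7 − 0.545Q.
Supply slope = (28.75 − 10.55)/(73 − 21) = 0.35, so P = 3.2 + 0.35Q.
Competitive equilibrium: 46.7 − 0.545Q = 3.2 + 0.35Q → Q* = 48.6034, P* = 20.2112.
The subsidy lowers effective supply by 25: P = 0.35Q − 21.8.
New quantity: 46.7 − 0.545Q = 0.35Q − 21.8 → Q' = 76.5363.
Total subsidy cost = 25 × 76.5363 = $1913.41 thousand.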